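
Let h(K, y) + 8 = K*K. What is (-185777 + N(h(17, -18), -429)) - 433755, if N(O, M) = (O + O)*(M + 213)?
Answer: -740924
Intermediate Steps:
h(K, y) = -8 + K**2 (h(K, y) = -8 + K*K = -8 + K**2)
N(O, M) = 2*O*(213 + M) (N(O, M) = (2*O)*(213 + M) = 2*O*(213 + M))
(-185777 + N(h(17, -18), -429)) - 433755 = (-185777 + 2*(-8 + 17**2)*(213 - 429)) - 433755 = (-185777 + 2*(-8 + 289)*(-216)) - 433755 = (-185777 + 2*281*(-216)) - 433755 = (-185777 - 121392) - 433755 = -307169 - 433755 = -740924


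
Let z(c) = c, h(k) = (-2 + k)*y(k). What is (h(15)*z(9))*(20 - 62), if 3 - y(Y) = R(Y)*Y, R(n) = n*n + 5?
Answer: 16938558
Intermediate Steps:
R(n) = 5 + n**2 (R(n) = n**2 + 5 = 5 + n**2)
y(Y) = 3 - Y*(5 + Y**2) (y(Y) = 3 - (5 + Y**2)*Y = 3 - Y*(5 + Y**2))
h(k) = (-2 + k)*(3 - k*(5 + k**2))
(h(15)*z(9))*(20 - 62) = (-(-3 + 15*(5 + 15**2))*(-2 + 15)*9)*(20 - 62) = (-1*(-3 + 15*(5 + 225))*13*9)*(-42) = (-1*(-3 + 15*230)*13*9)*(-42) = (-1*(-3 + 3450)*13*9)*(-42) = (-1*3447*13*9)*(-42) = -44811*9*(-42) = -403299*(-42) = 16938558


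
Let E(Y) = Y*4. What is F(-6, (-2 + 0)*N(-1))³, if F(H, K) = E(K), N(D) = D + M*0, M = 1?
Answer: 512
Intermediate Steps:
E(Y) = 4*Y
N(D) = D (N(D) = D + 1*0 = D + 0 = D)
F(H, K) = 4*K
F(-6, (-2 + 0)*N(-1))³ = (4*((-2 + 0)*(-1)))³ = (4*(-2*(-1)))³ = (4*2)³ = 8³ = 512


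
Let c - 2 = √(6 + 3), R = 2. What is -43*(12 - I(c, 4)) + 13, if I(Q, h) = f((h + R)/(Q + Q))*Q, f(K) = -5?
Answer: -1578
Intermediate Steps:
c = 5 (c = 2 + √(6 + 3) = 2 + √9 = 2 + 3 = 5)
I(Q, h) = -5*Q
-43*(12 - I(c, 4)) + 13 = -43*(12 - (-5)*5) + 13 = -43*(12 - 1*(-25)) + 13 = -43*(12 + 25) + 13 = -43*37 + 13 = -1591 + 13 = -1578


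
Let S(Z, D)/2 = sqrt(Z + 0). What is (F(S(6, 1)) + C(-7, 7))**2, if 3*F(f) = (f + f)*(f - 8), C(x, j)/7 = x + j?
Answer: 2816/3 - 1024*sqrt(6)/3 ≈ 102.57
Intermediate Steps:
S(Z, D) = 2*sqrt(Z) (S(Z, D) = 2*sqrt(Z + 0) = 2*sqrt(Z))
C(x, j) = 7*j + 7*x (C(x, j) = 7*(x + j) = 7*(j + x) = 7*j + 7*x)
F(f) = 2*f*(-8 + f)/3 (F(f) = ((f + f)*(f - 8))/3 = ((2*f)*(-8 + f))/3 = (2*f*(-8 + f))/3 = 2*f*(-8 + f)/3)
(F(S(6, 1)) + C(-7, 7))**2 = (2*(2*sqrt(6))*(-8 + 2*sqrt(6))/3 + (7*7 + 7*(-7)))**2 = (4*sqrt(6)*(-8 + 2*sqrt(6))/3 + (49 - 49))**2 = (4*sqrt(6)*(-8 + 2*sqrt(6))/3 + 0)**2 = (4*sqrt(6)*(-8 + 2*sqrt(6))/3)**2 = 32*(-8 + 2*sqrt(6))**2/3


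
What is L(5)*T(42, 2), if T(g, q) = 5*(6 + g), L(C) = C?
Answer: 1200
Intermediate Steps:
T(g, q) = 30 + 5*g
L(5)*T(42, 2) = 5*(30 + 5*42) = 5*(30 + 210) = 5*240 = 1200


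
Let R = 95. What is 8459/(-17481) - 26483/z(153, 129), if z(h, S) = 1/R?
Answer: -43980194144/17481 ≈ -2.5159e+6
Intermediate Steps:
z(h, S) = 1/95
8459/(-17481) - 26483/z(153, 129) = 8459/(-17481) - 26483/1/95 = 8459*(-1/17481) - 26483*95 = -8459/17481 - 2515885 = -43980194144/17481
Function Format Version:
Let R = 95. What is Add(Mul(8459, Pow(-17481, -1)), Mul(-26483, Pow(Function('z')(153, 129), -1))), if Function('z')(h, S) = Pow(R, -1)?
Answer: Rational(-43980194144, 17481) ≈ -2.5159e+6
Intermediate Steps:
Function('z')(h, S) = Rational(1, 95) (Function('z')(h, S) = Pow(95, -1) = Rational(1, 95))
Add(Mul(8459, Pow(-17481, -1)), Mul(-26483, Pow(Function('z')(153, 129), -1))) = Add(Mul(8459, Pow(-17481, -1)), Mul(-26483, Pow(Rational(1, 95), -1))) = Add(Mul(8459, Rational(-1, 17481)), Mul(-26483, 95)) = Add(Rational(-8459, 17481), -2515885) = Rational(-43980194144, 17481)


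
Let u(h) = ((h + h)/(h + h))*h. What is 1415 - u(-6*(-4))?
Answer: 1391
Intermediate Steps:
u(h) = h (u(h) = ((2*h)/((2*h)))*h = ((2*h)*(1/(2*h)))*h = 1*h = h)
1415 - u(-6*(-4)) = 1415 - (-6)*(-4) = 1415 - 1*24 = 1415 - 24 = 1391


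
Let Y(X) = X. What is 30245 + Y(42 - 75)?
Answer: 30212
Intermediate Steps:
30245 + Y(42 - 75) = 30245 + (42 - 75) = 30245 - 33 = 30212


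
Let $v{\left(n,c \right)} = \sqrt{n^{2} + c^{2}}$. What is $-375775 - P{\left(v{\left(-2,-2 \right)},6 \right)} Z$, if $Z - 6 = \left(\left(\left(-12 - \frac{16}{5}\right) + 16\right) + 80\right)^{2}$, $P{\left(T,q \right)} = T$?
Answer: $-375775 - \frac{326732 \sqrt{2}}{25} \approx -3.9426 \cdot 10^{5}$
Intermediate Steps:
$v{\left(n,c \right)} = \sqrt{c^{2} + n^{2}}$
$Z = \frac{163366}{25}$ ($Z = 6 + \left(\left(\left(-12 - \frac{16}{5}\right) + 16\right) + 80\right)^{2} = 6 + \left(\left(- \frac{76}{5} + 16\right) + 80\right)^{2} = 6 + \left(\frac{4}{5} + 80\right)^{2} = 6 + \left(\frac{404}{5}\right)^{2} = 6 + \frac{163216}{25} = \frac{163366}{25} \approx 6534.6$)
$-375775 - P{\left(v{\left(-2,-2 \right)},6 \right)} Z = -375775 - \sqrt{\left(-2\right)^{2} + \left(-2\right)^{2}} \cdot \frac{163366}{25} = -375775 - \sqrt{4 + 4} \cdot \frac{163366}{25} = -375775 - \sqrt{8} \cdot \frac{163366}{25} = -375775 - 2 \sqrt{2} \cdot \frac{163366}{25} = -375775 - \frac{326732 \sqrt{2}}{25}$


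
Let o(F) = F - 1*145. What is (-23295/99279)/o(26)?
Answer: 7765/3938067 ≈ 0.0019718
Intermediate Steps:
o(F) = -145 + F (o(F) = F - 145 = -145 + F)
(-23295/99279)/o(26) = (-23295/99279)/(-145 + 26) = -23295*1/99279/(-119) = -7765/33093*(-1/119) = 7765/3938067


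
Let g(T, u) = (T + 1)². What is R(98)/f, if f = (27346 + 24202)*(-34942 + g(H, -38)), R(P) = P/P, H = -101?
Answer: -1/1285710216 ≈ -7.7778e-10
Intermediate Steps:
g(T, u) = (1 + T)²
R(P) = 1
f = -1285710216 (f = (27346 + 24202)*(-34942 + (1 - 101)²) = 51548*(-34942 + (-100)²) = 51548*(-34942 + 10000) = 51548*(-24942) = -1285710216)
R(98)/f = 1/(-1285710216) = 1*(-1/1285710216) = -1/1285710216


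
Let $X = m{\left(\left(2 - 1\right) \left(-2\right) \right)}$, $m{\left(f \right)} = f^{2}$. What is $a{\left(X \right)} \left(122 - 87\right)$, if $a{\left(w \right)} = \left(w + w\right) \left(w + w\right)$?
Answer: $2240$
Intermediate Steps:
$X = 4$ ($X = \left(\left(2 - 1\right) \left(-2\right)\right)^{2} = \left(1 \left(-2\right)\right)^{2} = \left(-2\right)^{2} = 4$)
$a{\left(w \right)} = 4 w^{2}$ ($a{\left(w \right)} = 2 w 2 w = 4 w^{2}$)
$a{\left(X \right)} \left(122 - 87\right) = 4 \cdot 4^{2} \left(122 - 87\right) = 4 \cdot 16 \left(122 - 87\right) = 64 \cdot 35 = 2240$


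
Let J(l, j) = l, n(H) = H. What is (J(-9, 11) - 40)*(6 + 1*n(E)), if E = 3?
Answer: -441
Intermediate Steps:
(J(-9, 11) - 40)*(6 + 1*n(E)) = (-9 - 40)*(6 + 1*3) = -49*(6 + 3) = -49*9 = -441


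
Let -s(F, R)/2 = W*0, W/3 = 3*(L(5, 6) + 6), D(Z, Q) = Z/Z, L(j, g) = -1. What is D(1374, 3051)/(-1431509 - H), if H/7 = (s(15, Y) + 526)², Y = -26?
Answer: -1/3368241 ≈ -2.9689e-7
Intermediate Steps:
D(Z, Q) = 1
W = 45 (W = 3*(3*(-1 + 6)) = 3*(3*5) = 3*15 = 45)
s(F, R) = 0 (s(F, R) = -90*0 = -2*0 = 0)
H = 1936732 (H = 7*(0 + 526)² = 7*526² = 7*276676 = 1936732)
D(1374, 3051)/(-1431509 - H) = 1/(-1431509 - 1*1936732) = 1/(-1431509 - 1936732) = 1/(-3368241) = 1*(-1/3368241) = -1/3368241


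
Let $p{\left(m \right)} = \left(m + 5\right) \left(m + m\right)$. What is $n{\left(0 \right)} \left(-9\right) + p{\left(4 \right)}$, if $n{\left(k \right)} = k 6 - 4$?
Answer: $108$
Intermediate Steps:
$n{\left(k \right)} = -4 + 6 k$ ($n{\left(k \right)} = 6 k - 4 = -4 + 6 k$)
$p{\left(m \right)} = 2 m \left(5 + m\right)$ ($p{\left(m \right)} = \left(5 + m\right) 2 m = 2 m \left(5 + m\right)$)
$n{\left(0 \right)} \left(-9\right) + p{\left(4 \right)} = \left(-4 + 6 \cdot 0\right) \left(-9\right) + 2 \cdot 4 \left(5 + 4\right) = \left(-4 + 0\right) \left(-9\right) + 2 \cdot 4 \cdot 9 = \left(-4\right) \left(-9\right) + 72 = 36 + 72 = 108$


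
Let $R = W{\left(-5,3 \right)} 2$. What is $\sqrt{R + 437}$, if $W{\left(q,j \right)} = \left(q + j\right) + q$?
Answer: $3 \sqrt{47} \approx 20.567$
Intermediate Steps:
$W{\left(q,j \right)} = j + 2 q$ ($W{\left(q,j \right)} = \left(j + q\right) + q = j + 2 q$)
$R = -14$ ($R = \left(3 + 2 \left(-5\right)\right) 2 = \left(3 - 10\right) 2 = \left(-7\right) 2 = -14$)
$\sqrt{R + 437} = \sqrt{-14 + 437} = \sqrt{423} = 3 \sqrt{47}$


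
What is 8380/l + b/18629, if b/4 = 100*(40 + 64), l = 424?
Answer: 3341335/151898 ≈ 21.997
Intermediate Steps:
b = 41600 (b = 4*(100*(40 + 64)) = 4*(100*104) = 4*10400 = 41600)
8380/l + b/18629 = 8380/424 + 41600/18629 = 8380*(1/424) + 41600*(1/18629) = 2095/106 + 3200/1433 = 3341335/151898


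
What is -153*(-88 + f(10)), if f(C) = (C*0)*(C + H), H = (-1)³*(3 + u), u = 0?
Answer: 13464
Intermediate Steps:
H = -3 (H = (-1)³*(3 + 0) = -1*3 = -3)
f(C) = 0 (f(C) = (C*0)*(C - 3) = 0*(-3 + C) = 0)
-153*(-88 + f(10)) = -153*(-88 + 0) = -153*(-88) = 13464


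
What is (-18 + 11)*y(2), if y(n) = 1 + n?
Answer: -21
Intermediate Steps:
(-18 + 11)*y(2) = (-18 + 11)*(1 + 2) = -7*3 = -21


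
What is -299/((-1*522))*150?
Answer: 7475/87 ≈ 85.920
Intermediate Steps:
-299/((-1*522))*150 = -299/(-522)*150 = -299*(-1/522)*150 = (299/522)*150 = 7475/87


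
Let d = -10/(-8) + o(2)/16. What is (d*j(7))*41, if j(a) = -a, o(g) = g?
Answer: -3157/8 ≈ -394.63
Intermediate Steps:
d = 11/8 (d = -10/(-8) + 2/16 = -10*(-⅛) + 2*(1/16) = 5/4 + ⅛ = 11/8 ≈ 1.3750)
(d*j(7))*41 = (11*(-1*7)/8)*41 = ((11/8)*(-7))*41 = -77/8*41 = -3157/8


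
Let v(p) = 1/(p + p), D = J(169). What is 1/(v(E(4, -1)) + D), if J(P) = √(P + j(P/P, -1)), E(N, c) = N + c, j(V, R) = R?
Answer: -6/6047 + 72*√42/6047 ≈ 0.076172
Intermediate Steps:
J(P) = √(-1 + P) (J(P) = √(P - 1) = √(-1 + P))
D = 2*√42 (D = √(-1 + 169) = √168 = 2*√42 ≈ 12.961)
v(p) = 1/(2*p)
1/(v(E(4, -1)) + D) = 1/(1/(2*(4 - 1)) + 2*√42) = 1/((½)/3 + 2*√42) = 1/((½)*(⅓) + 2*√42) = 1/(⅙ + 2*√42)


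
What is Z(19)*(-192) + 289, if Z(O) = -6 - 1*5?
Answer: 2401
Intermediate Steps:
Z(O) = -11 (Z(O) = -6 - 5 = -11)
Z(19)*(-192) + 289 = -11*(-192) + 289 = 2112 + 289 = 2401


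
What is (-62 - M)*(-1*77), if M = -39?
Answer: 1771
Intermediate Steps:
(-62 - M)*(-1*77) = (-62 - 1*(-39))*(-1*77) = (-62 + 39)*(-77) = -23*(-77) = 1771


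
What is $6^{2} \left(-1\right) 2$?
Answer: $-72$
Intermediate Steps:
$6^{2} \left(-1\right) 2 = 36 \left(-1\right) 2 = \left(-36\right) 2 = -72$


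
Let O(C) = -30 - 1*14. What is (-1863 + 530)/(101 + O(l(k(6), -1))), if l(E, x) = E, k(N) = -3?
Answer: -1333/57 ≈ -23.386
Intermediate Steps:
O(C) = -44 (O(C) = -30 - 14 = -44)
(-1863 + 530)/(101 + O(l(k(6), -1))) = (-1863 + 530)/(101 - 44) = -1333/57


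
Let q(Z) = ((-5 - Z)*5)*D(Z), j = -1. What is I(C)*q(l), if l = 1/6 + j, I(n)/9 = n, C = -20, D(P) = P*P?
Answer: 15625/6 ≈ 2604.2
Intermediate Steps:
D(P) = P²
I(n) = 9*n
l = -⅚ (l = 1/6 - 1 = ⅙ - 1 = -⅚ ≈ -0.83333)
q(Z) = Z²*(-25 - 5*Z) (q(Z) = ((-5 - Z)*5)*Z² = (-25 - 5*Z)*Z² = Z²*(-25 - 5*Z))
I(C)*q(l) = (9*(-20))*(5*(-⅚)²*(-5 - 1*(-⅚))) = -900*25*(-5 + ⅚)/36 = -900*25*(-25)/(36*6) = -180*(-3125/216) = 15625/6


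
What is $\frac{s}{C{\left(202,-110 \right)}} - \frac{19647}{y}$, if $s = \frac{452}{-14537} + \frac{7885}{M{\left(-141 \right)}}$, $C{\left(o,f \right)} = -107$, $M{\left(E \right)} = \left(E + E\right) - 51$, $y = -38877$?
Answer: $\frac{4879537557802}{6712345329273} \approx 0.72695$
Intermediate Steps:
$M{\left(E \right)} = -51 + 2 E$ ($M{\left(E \right)} = 2 E - 51 = -51 + 2 E$)
$s = - \frac{114774761}{4840821}$ ($s = \frac{452}{-14537} + \frac{7885}{-51 + 2 \left(-141\right)} = 452 \left(- \frac{1}{14537}\right) + \frac{7885}{-51 - 282} = - \frac{452}{14537} + \frac{7885}{-333} = - \frac{452}{14537} + 7885 \left(- \frac{1}{333}\right) = - \frac{452}{14537} - \frac{7885}{333} = - \frac{114774761}{4840821} \approx -23.71$)
$\frac{s}{C{\left(202,-110 \right)}} - \frac{19647}{y} = - \frac{114774761}{4840821 \left(-107\right)} - \frac{19647}{-38877} = \left(- \frac{114774761}{4840821}\right) \left(- \frac{1}{107}\right) - - \frac{6549}{12959} = \frac{114774761}{517967847} + \frac{6549}{12959} = \frac{4879537557802}{6712345329273}$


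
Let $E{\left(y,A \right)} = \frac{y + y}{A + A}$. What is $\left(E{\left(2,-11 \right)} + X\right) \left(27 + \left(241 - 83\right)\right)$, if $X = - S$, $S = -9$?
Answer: $\frac{17945}{11} \approx 1631.4$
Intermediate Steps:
$X = 9$ ($X = \left(-1\right) \left(-9\right) = 9$)
$E{\left(y,A \right)} = \frac{y}{A}$ ($E{\left(y,A \right)} = \frac{2 y}{2 A} = 2 y \frac{1}{2 A} = \frac{y}{A}$)
$\left(E{\left(2,-11 \right)} + X\right) \left(27 + \left(241 - 83\right)\right) = \left(\frac{2}{-11} + 9\right) \left(27 + \left(241 - 83\right)\right) = \left(2 \left(- \frac{1}{11}\right) + 9\right) \left(27 + \left(241 - 83\right)\right) = \left(- \frac{2}{11} + 9\right) \left(27 + 158\right) = \frac{97}{11} \cdot 185 = \frac{17945}{11}$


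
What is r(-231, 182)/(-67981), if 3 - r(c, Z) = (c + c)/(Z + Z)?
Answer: -111/1767506 ≈ -6.2800e-5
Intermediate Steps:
r(c, Z) = 3 - c/Z (r(c, Z) = 3 - (c + c)/(Z + Z) = 3 - 2*c/(2*Z) = 3 - 2*c*1/(2*Z) = 3 - c/Z)
r(-231, 182)/(-67981) = (3 - 1*(-231)/182)/(-67981) = (3 - 1*(-231)*1/182)*(-1/67981) = (3 + 33/26)*(-1/67981) = (111/26)*(-1/67981) = -111/1767506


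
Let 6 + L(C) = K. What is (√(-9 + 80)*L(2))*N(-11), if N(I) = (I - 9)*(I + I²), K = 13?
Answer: -15400*√71 ≈ -1.2976e+5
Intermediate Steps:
L(C) = 7 (L(C) = -6 + 13 = 7)
N(I) = (-9 + I)*(I + I²)
(√(-9 + 80)*L(2))*N(-11) = (√(-9 + 80)*7)*(-11*(-9 + (-11)² - 8*(-11))) = (√71*7)*(-11*(-9 + 121 + 88)) = (7*√71)*(-11*200) = (7*√71)*(-2200) = -15400*√71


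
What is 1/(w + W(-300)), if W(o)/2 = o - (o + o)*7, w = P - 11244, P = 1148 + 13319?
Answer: 1/11023 ≈ 9.0719e-5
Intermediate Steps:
P = 14467
w = 3223 (w = 14467 - 11244 = 3223)
W(o) = -26*o (W(o) = 2*(o - (o + o)*7) = 2*(o - 2*o*7) = 2*(o - 14*o) = 2*(-13*o) = -26*o)
1/(w + W(-300)) = 1/(3223 - 26*(-300)) = 1/(3223 + 7800) = 1/11023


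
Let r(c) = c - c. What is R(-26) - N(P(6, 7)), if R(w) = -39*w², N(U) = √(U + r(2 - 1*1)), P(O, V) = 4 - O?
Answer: -26364 - I*√2 ≈ -26364.0 - 1.4142*I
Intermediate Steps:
r(c) = 0
N(U) = √U (N(U) = √(U + 0) = √U)
R(-26) - N(P(6, 7)) = -39*(-26)² - √(4 - 1*6) = -39*676 - √(4 - 6) = -26364 - √(-2) = -26364 - I*√2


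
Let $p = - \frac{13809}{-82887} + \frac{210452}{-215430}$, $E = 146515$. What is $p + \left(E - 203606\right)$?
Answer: $- \frac{169908523625894}{2976057735} \approx -57092.0$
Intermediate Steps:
$p = - \frac{2411477009}{2976057735}$ ($p = \left(-13809\right) \left(- \frac{1}{82887}\right) + 210452 \left(- \frac{1}{215430}\right) = \frac{4603}{27629} - \frac{105226}{107715} = - \frac{2411477009}{2976057735} \approx -0.81029$)
$p + \left(E - 203606\right) = - \frac{2411477009}{2976057735} + \left(146515 - 203606\right) = - \frac{2411477009}{2976057735} - 57091 = - \frac{169908523625894}{2976057735}$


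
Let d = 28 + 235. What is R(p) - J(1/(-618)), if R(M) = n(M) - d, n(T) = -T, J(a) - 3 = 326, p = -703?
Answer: 111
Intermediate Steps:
J(a) = 329 (J(a) = 3 + 326 = 329)
d = 263
R(M) = -263 - M (R(M) = -M - 1*263 = -M - 263 = -263 - M)
R(p) - J(1/(-618)) = (-263 - 1*(-703)) - 1*329 = (-263 + 703) - 329 = 440 - 329 = 111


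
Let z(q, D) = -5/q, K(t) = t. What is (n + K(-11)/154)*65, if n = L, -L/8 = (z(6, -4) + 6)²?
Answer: -1749605/126 ≈ -13886.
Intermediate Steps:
L = -1922/9 (L = -8*(-5/6 + 6)² = -8*(-5*⅙ + 6)² = -8*(-⅚ + 6)² = -8*(31/6)² = -8*961/36 = -1922/9 ≈ -213.56)
n = -1922/9 ≈ -213.56
(n + K(-11)/154)*65 = (-1922/9 - 11/154)*65 = (-1922/9 - 11*1/154)*65 = (-1922/9 - 1/14)*65 = -26917/126*65 = -1749605/126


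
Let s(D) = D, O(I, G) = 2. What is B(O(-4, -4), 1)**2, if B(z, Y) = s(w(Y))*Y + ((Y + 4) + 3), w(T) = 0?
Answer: 64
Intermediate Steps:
B(z, Y) = 7 + Y (B(z, Y) = 0*Y + ((Y + 4) + 3) = 0 + ((4 + Y) + 3) = 0 + (7 + Y) = 7 + Y)
B(O(-4, -4), 1)**2 = (7 + 1)**2 = 8**2 = 64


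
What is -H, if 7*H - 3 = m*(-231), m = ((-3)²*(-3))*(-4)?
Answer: 24945/7 ≈ 3563.6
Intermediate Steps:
m = 108 (m = (9*(-3))*(-4) = -27*(-4) = 108)
H = -24945/7 (H = 3/7 + (108*(-231))/7 = 3/7 + (⅐)*(-24948) = 3/7 - 3564 = -24945/7 ≈ -3563.6)
-H = -1*(-24945/7) = 24945/7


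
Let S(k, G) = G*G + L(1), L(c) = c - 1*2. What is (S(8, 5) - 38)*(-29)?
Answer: 406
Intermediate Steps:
L(c) = -2 + c (L(c) = c - 2 = -2 + c)
S(k, G) = -1 + G² (S(k, G) = G*G + (-2 + 1) = G² - 1 = -1 + G²)
(S(8, 5) - 38)*(-29) = ((-1 + 5²) - 38)*(-29) = ((-1 + 25) - 38)*(-29) = (24 - 38)*(-29) = -14*(-29) = 406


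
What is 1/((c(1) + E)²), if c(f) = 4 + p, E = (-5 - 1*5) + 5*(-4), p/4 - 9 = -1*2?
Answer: ¼ ≈ 0.25000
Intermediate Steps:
p = 28 (p = 36 + 4*(-1*2) = 36 + 4*(-2) = 36 - 8 = 28)
E = -30 (E = (-5 - 5) - 20 = -10 - 20 = -30)
c(f) = 32 (c(f) = 4 + 28 = 32)
1/((c(1) + E)²) = 1/((32 - 30)²) = 1/(2²) = 1/4 = ¼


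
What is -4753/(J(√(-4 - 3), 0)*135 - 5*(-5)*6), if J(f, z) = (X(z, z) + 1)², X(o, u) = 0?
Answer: -4753/285 ≈ -16.677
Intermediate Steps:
J(f, z) = 1 (J(f, z) = (0 + 1)² = 1² = 1)
-4753/(J(√(-4 - 3), 0)*135 - 5*(-5)*6) = -4753/(1*135 - 5*(-5)*6) = -4753/(135 + 25*6) = -4753/(135 + 150) = -4753/285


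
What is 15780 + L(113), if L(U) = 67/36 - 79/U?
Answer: 64197767/4068 ≈ 15781.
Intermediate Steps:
L(U) = 67/36 - 79/U (L(U) = 67*(1/36) - 79/U = 67/36 - 79/U)
15780 + L(113) = 15780 + (67/36 - 79/113) = 15780 + 4727/4068 = 64197767/4068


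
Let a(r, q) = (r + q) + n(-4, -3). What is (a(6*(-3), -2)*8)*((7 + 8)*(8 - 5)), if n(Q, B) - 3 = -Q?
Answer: -4680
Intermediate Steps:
n(Q, B) = 3 - Q
a(r, q) = 7 + q + r (a(r, q) = (r + q) + (3 - 1*(-4)) = (q + r) + (3 + 4) = (q + r) + 7 = 7 + q + r)
(a(6*(-3), -2)*8)*((7 + 8)*(8 - 5)) = ((7 - 2 + 6*(-3))*8)*((7 + 8)*(8 - 5)) = ((7 - 2 - 18)*8)*(15*3) = -13*8*45 = -104*45 = -4680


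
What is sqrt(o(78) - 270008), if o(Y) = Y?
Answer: I*sqrt(269930) ≈ 519.55*I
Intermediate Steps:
sqrt(o(78) - 270008) = sqrt(78 - 270008) = sqrt(-269930) = I*sqrt(269930)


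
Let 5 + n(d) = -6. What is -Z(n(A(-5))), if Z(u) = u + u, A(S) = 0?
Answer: 22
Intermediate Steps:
n(d) = -11 (n(d) = -5 - 6 = -11)
Z(u) = 2*u
-Z(n(A(-5))) = -2*(-11) = -1*(-22) = 22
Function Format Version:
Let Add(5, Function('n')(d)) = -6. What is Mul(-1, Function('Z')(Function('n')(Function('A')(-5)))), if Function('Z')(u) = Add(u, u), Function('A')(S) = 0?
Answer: 22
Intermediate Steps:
Function('n')(d) = -11 (Function('n')(d) = Add(-5, -6) = -11)
Function('Z')(u) = Mul(2, u)
Mul(-1, Function('Z')(Function('n')(Function('A')(-5)))) = Mul(-1, Mul(2, -11)) = Mul(-1, -22) = 22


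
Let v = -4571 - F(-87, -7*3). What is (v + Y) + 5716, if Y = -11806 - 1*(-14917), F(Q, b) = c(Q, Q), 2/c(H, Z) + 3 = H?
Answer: 191521/45 ≈ 4256.0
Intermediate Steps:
c(H, Z) = 2/(-3 + H)
F(Q, b) = 2/(-3 + Q)
Y = 3111 (Y = -11806 + 14917 = 3111)
v = -205694/45 (v = -4571 - 2/(-3 - 87) = -4571 - 2/(-90) = -4571 - 2*(-1)/90 = -4571 - 1*(-1/45) = -4571 + 1/45 = -205694/45 ≈ -4571.0)
(v + Y) + 5716 = (-205694/45 + 3111) + 5716 = -65699/45 + 5716 = 191521/45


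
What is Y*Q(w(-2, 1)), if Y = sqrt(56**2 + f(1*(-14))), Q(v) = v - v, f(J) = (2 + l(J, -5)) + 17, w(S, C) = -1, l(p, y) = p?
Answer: 0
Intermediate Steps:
f(J) = 19 + J (f(J) = (2 + J) + 17 = 19 + J)
Q(v) = 0
Y = 3*sqrt(349) (Y = sqrt(56**2 + (19 + 1*(-14))) = sqrt(3136 + (19 - 14)) = sqrt(3136 + 5) = sqrt(3141) = 3*sqrt(349) ≈ 56.045)
Y*Q(w(-2, 1)) = (3*sqrt(349))*0 = 0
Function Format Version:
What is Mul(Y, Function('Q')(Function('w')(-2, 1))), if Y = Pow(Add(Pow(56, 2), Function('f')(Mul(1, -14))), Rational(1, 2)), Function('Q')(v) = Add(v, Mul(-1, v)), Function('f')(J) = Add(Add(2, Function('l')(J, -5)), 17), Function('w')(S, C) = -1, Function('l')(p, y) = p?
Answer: 0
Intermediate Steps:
Function('f')(J) = Add(19, J) (Function('f')(J) = Add(Add(2, J), 17) = Add(19, J))
Function('Q')(v) = 0
Y = Mul(3, Pow(349, Rational(1, 2))) (Y = Pow(Add(Pow(56, 2), Add(19, Mul(1, -14))), Rational(1, 2)) = Pow(Add(3136, Add(19, -14)), Rational(1, 2)) = Pow(Add(3136, 5), Rational(1, 2)) = Pow(3141, Rational(1, 2)) = Mul(3, Pow(349, Rational(1, 2))) ≈ 56.045)
Mul(Y, Function('Q')(Function('w')(-2, 1))) = Mul(Mul(3, Pow(349, Rational(1, 2))), 0) = 0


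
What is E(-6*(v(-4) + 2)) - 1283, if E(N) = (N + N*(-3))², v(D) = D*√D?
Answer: -9923 - 4608*I ≈ -9923.0 - 4608.0*I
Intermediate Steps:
v(D) = D^(3/2)
E(N) = 4*N² (E(N) = (N - 3*N)² = (-2*N)² = 4*N²)
E(-6*(v(-4) + 2)) - 1283 = 4*(-6*((-4)^(3/2) + 2))² - 1283 = 4*(-6*(-8*I + 2))² - 1283 = 4*(-6*(2 - 8*I))² - 1283 = 4*(-12 + 48*I)² - 1283 = -1283 + 4*(-12 + 48*I)²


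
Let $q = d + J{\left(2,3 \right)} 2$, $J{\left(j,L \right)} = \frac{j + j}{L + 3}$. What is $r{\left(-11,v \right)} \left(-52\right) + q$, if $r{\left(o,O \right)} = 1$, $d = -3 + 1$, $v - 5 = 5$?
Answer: $- \frac{158}{3} \approx -52.667$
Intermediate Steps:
$v = 10$ ($v = 5 + 5 = 10$)
$d = -2$
$J{\left(j,L \right)} = \frac{2 j}{3 + L}$
$q = - \frac{2}{3}$ ($q = -2 + 2 \cdot 2 \frac{1}{3 + 3} \cdot 2 = -2 + 2 \cdot 2 \cdot \frac{1}{6} \cdot 2 = -2 + \frac{2}{3} \cdot 2 = -2 + \frac{4}{3} = - \frac{2}{3} \approx -0.66667$)
$r{\left(-11,v \right)} \left(-52\right) + q = 1 \left(-52\right) - \frac{2}{3} = -52 - \frac{2}{3} = - \frac{158}{3}$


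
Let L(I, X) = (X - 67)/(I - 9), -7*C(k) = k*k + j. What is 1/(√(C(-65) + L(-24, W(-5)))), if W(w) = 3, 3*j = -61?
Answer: -I*√72446/6586 ≈ -0.040868*I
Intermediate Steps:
j = -61/3 (j = (⅓)*(-61) = -61/3 ≈ -20.333)
C(k) = 61/21 - k²/7 (C(k) = -(k*k - 61/3)/7 = -(k² - 61/3)/7 = -(-61/3 + k²)/7 = 61/21 - k²/7)
L(I, X) = (-67 + X)/(-9 + I)
1/(√(C(-65) + L(-24, W(-5)))) = 1/(√((61/21 - ⅐*(-65)²) + (-67 + 3)/(-9 - 24))) = 1/(√((61/21 - ⅐*4225) - 64/(-33))) = 1/(√((61/21 - 4225/7) - 1/33*(-64))) = 1/(√(-1802/3 + 64/33)) = 1/(√(-6586/11)) = 1/(I*√72446/11) = -I*√72446/6586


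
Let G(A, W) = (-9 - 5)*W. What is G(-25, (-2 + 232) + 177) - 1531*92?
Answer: -146550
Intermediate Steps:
G(A, W) = -14*W
G(-25, (-2 + 232) + 177) - 1531*92 = -14*((-2 + 232) + 177) - 1531*92 = -14*(230 + 177) - 1*140852 = -14*407 - 140852 = -5698 - 140852 = -146550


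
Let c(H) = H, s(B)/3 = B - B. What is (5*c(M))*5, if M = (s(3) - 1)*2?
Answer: -50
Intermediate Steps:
s(B) = 0 (s(B) = 3*(B - B) = 3*0 = 0)
M = -2 (M = (0 - 1)*2 = -1*2 = -2)
(5*c(M))*5 = (5*(-2))*5 = -10*5 = -50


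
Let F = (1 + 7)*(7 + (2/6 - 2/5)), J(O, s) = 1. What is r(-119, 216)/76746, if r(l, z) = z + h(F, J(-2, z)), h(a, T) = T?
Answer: 217/76746 ≈ 0.0028275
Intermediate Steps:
F = 832/15 (F = 8*(7 + (2*(1/6) - 2*1/5)) = 8*(7 + (1/3 - 2/5)) = 8*(7 - 1/15) = 8*(104/15) = 832/15 ≈ 55.467)
r(l, z) = 1 + z (r(l, z) = z + 1 = 1 + z)
r(-119, 216)/76746 = (1 + 216)/76746 = 217*(1/76746) = 217/76746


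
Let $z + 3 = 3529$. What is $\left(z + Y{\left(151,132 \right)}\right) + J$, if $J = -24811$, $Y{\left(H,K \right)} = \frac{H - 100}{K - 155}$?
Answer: $- \frac{489606}{23} \approx -21287.0$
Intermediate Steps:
$z = 3526$ ($z = -3 + 3529 = 3526$)
$Y{\left(H,K \right)} = \frac{-100 + H}{-155 + K}$
$\left(z + Y{\left(151,132 \right)}\right) + J = \left(3526 + \frac{-100 + 151}{-155 + 132}\right) - 24811 = \left(3526 + \frac{1}{-23} \cdot 51\right) - 24811 = \left(3526 - \frac{51}{23}\right) - 24811 = \frac{81047}{23} - 24811 = - \frac{489606}{23}$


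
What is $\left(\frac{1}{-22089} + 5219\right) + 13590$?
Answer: $\frac{415472000}{22089} \approx 18809.0$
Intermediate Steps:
$\left(\frac{1}{-22089} + 5219\right) + 13590 = \left(- \frac{1}{22089} + 5219\right) + 13590 = \frac{115282490}{22089} + 13590 = \frac{415472000}{22089}$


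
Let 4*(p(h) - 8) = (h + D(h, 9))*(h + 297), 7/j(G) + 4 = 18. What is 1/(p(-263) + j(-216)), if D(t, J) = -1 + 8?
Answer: -2/4335 ≈ -0.00046136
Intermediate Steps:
j(G) = ½ (j(G) = 7/(-4 + 18) = 7/14 = 7*(1/14) = ½)
D(t, J) = 7
p(h) = 8 + (7 + h)*(297 + h)/4 (p(h) = 8 + ((h + 7)*(h + 297))/4 = 8 + ((7 + h)*(297 + h))/4 = 8 + (7 + h)*(297 + h)/4)
1/(p(-263) + j(-216)) = 1/((2111/4 + 76*(-263) + (¼)*(-263)²) + ½) = 1/((2111/4 - 19988 + (¼)*69169) + ½) = 1/((2111/4 - 19988 + 69169/4) + ½) = 1/(-2168 + ½) = 1/(-4335/2) = -2/4335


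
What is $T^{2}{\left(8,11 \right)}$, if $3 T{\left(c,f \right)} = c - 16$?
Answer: $\frac{64}{9} \approx 7.1111$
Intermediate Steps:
$T{\left(c,f \right)} = - \frac{16}{3} + \frac{c}{3}$ ($T{\left(c,f \right)} = \frac{c - 16}{3} = \frac{-16 + c}{3} = - \frac{16}{3} + \frac{c}{3}$)
$T^{2}{\left(8,11 \right)} = \left(- \frac{16}{3} + \frac{1}{3} \cdot 8\right)^{2} = \left(- \frac{16}{3} + \frac{8}{3}\right)^{2} = \left(- \frac{8}{3}\right)^{2} = \frac{64}{9}$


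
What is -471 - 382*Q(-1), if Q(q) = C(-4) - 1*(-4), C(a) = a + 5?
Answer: -2381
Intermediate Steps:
C(a) = 5 + a
Q(q) = 5 (Q(q) = (5 - 4) - 1*(-4) = 1 + 4 = 5)
-471 - 382*Q(-1) = -471 - 382*5 = -471 - 1910 = -2381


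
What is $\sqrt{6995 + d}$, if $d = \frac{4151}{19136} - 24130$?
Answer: $\frac{i \sqrt{98039471491}}{2392} \approx 130.9 i$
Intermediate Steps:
$d = - \frac{461747529}{19136}$ ($d = 4151 \cdot \frac{1}{19136} - 24130 = \frac{4151}{19136} - 24130 = - \frac{461747529}{19136} \approx -24130.0$)
$\sqrt{6995 + d} = \sqrt{6995 - \frac{461747529}{19136}} = \sqrt{- \frac{327891209}{19136}} = \frac{i \sqrt{98039471491}}{2392}$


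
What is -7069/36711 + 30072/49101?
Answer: 252292741/600848937 ≈ 0.41989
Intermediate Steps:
-7069/36711 + 30072/49101 = -7069*1/36711 + 30072*(1/49101) = -7069/36711 + 10024/16367 = 252292741/600848937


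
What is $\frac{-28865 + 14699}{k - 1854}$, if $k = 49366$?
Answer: $- \frac{7083}{23756} \approx -0.29816$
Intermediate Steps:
$\frac{-28865 + 14699}{k - 1854} = \frac{-28865 + 14699}{49366 - 1854} = - \frac{14166}{47512} = \left(-14166\right) \frac{1}{47512} = - \frac{7083}{23756}$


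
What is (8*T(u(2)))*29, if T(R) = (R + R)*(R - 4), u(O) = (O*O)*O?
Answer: 14848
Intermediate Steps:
u(O) = O³ (u(O) = O²*O = O³)
T(R) = 2*R*(-4 + R) (T(R) = (2*R)*(-4 + R) = 2*R*(-4 + R))
(8*T(u(2)))*29 = (8*(2*2³*(-4 + 2³)))*29 = (8*(2*8*(-4 + 8)))*29 = (8*(2*8*4))*29 = (8*64)*29 = 512*29 = 14848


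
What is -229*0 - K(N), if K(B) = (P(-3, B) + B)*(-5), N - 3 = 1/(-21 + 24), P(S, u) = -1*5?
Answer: -25/3 ≈ -8.3333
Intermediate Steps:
P(S, u) = -5
N = 10/3 (N = 3 + 1/(-21 + 24) = 3 + 1/3 = 10/3 ≈ 3.3333)
K(B) = 25 - 5*B (K(B) = (-5 + B)*(-5) = 25 - 5*B)
-229*0 - K(N) = -229*0 - (25 - 5*10/3) = 0 - (25 - 50/3) = 0 - 1*25/3 = 0 - 25/3 = -25/3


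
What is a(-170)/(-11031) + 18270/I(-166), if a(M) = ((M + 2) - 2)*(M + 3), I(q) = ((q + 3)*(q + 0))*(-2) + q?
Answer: -290433725/99797457 ≈ -2.9102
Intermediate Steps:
I(q) = q - 2*q*(3 + q) (I(q) = ((3 + q)*q)*(-2) + q = (q*(3 + q))*(-2) + q = -2*q*(3 + q) + q = q - 2*q*(3 + q))
a(M) = M*(3 + M) (a(M) = ((2 + M) - 2)*(3 + M) = M*(3 + M))
a(-170)/(-11031) + 18270/I(-166) = -170*(3 - 170)/(-11031) + 18270/((-1*(-166)*(5 + 2*(-166)))) = -170*(-167)*(-1/11031) + 18270/((-1*(-166)*(5 - 332))) = 28390*(-1/11031) + 18270/((-1*(-166)*(-327))) = -28390/11031 + 18270/(-54282) = -28390/11031 + 18270*(-1/54282) = -28390/11031 - 3045/9047 = -290433725/99797457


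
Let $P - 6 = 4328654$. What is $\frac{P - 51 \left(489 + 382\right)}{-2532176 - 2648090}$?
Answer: $- \frac{4284239}{5180266} \approx -0.82703$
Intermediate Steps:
$P = 4328660$ ($P = 6 + 4328654 = 4328660$)
$\frac{P - 51 \left(489 + 382\right)}{-2532176 - 2648090} = \frac{4328660 - 51 \left(489 + 382\right)}{-2532176 - 2648090} = \frac{4328660 - 44421}{-5180266} = \left(4328660 - 44421\right) \left(- \frac{1}{5180266}\right) = 4284239 \left(- \frac{1}{5180266}\right) = - \frac{4284239}{5180266}$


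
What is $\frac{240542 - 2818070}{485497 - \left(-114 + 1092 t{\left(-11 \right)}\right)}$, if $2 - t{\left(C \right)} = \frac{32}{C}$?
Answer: $- \frac{28352808}{5282753} \approx -5.3671$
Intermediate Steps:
$t{\left(C \right)} = 2 - \frac{32}{C}$
$\frac{240542 - 2818070}{485497 - \left(-114 + 1092 t{\left(-11 \right)}\right)} = \frac{240542 - 2818070}{485497 + \left(- 1092 \left(2 - \frac{32}{-11}\right) + 114\right)} = - \frac{2577528}{485497 + \left(- 1092 \left(2 - - \frac{32}{11}\right) + 114\right)} = - \frac{2577528}{485497 + \left(- 1092 \left(2 + \frac{32}{11}\right) + 114\right)} = - \frac{2577528}{485497 + \left(\left(-1092\right) \frac{54}{11} + 114\right)} = - \frac{2577528}{485497 + \left(- \frac{58968}{11} + 114\right)} = - \frac{2577528}{485497 - \frac{57714}{11}} = - \frac{2577528}{\frac{5282753}{11}} = \left(-2577528\right) \frac{11}{5282753} = - \frac{28352808}{5282753}$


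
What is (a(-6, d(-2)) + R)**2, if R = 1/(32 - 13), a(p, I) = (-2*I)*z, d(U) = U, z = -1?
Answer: 5625/361 ≈ 15.582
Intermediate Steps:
a(p, I) = 2*I (a(p, I) = -2*I*(-1) = 2*I)
R = 1/19 ≈ 0.052632
(a(-6, d(-2)) + R)**2 = (2*(-2) + 1/19)**2 = (-4 + 1/19)**2 = (-75/19)**2 = 5625/361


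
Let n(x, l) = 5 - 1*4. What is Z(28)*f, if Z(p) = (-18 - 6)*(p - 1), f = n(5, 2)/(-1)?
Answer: 648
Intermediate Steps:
n(x, l) = 1 (n(x, l) = 5 - 4 = 1)
f = -1 (f = 1/(-1) = 1*(-1) = -1)
Z(p) = 24 - 24*p (Z(p) = -24*(-1 + p) = 24 - 24*p)
Z(28)*f = (24 - 24*28)*(-1) = (24 - 672)*(-1) = -648*(-1) = 648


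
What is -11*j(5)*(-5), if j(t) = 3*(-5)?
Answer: -825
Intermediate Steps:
j(t) = -15
-11*j(5)*(-5) = -11*(-15)*(-5) = 165*(-5) = -825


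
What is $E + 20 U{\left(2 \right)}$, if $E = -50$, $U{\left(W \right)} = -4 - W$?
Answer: $-170$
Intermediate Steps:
$E + 20 U{\left(2 \right)} = -50 + 20 \left(-4 - 2\right) = -50 + 20 \left(-6\right) = -50 - 120 = -170$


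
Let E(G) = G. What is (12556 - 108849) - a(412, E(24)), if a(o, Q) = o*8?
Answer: -99589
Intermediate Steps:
a(o, Q) = 8*o
(12556 - 108849) - a(412, E(24)) = (12556 - 108849) - 8*412 = -96293 - 1*3296 = -96293 - 3296 = -99589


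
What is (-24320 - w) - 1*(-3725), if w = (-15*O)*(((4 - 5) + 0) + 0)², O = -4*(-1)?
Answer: -20535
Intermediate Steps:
O = 4
w = -60 (w = (-15*4)*(((4 - 5) + 0) + 0)² = -60*((-1 + 0) + 0)² = -60*(-1 + 0)² = -60*(-1)² = -60*1 = -60)
(-24320 - w) - 1*(-3725) = (-24320 - 1*(-60)) - 1*(-3725) = (-24320 + 60) + 3725 = -24260 + 3725 = -20535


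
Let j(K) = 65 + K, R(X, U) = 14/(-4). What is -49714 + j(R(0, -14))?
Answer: -99305/2 ≈ -49653.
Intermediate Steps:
R(X, U) = -7/2 (R(X, U) = 14*(-¼) = -7/2)
-49714 + j(R(0, -14)) = -49714 + (65 - 7/2) = -49714 + 123/2 = -99305/2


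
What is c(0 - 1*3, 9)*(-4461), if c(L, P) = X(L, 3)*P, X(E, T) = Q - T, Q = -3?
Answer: 240894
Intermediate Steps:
X(E, T) = -3 - T
c(L, P) = -6*P (c(L, P) = (-3 - 1*3)*P = (-3 - 3)*P = -6*P)
c(0 - 1*3, 9)*(-4461) = -6*9*(-4461) = -54*(-4461) = 240894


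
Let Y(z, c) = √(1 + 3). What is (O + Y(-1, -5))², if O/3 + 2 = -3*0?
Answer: 16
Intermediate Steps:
Y(z, c) = 2 (Y(z, c) = √4 = 2)
O = -6 (O = -6 + 3*(-3*0) = -6 + 3*0 = -6 + 0 = -6)
(O + Y(-1, -5))² = (-6 + 2)² = (-4)² = 16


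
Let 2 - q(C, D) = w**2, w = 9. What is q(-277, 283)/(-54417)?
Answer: 79/54417 ≈ 0.0014518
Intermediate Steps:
q(C, D) = -79 (q(C, D) = 2 - 1*9**2 = 2 - 1*81 = 2 - 81 = -79)
q(-277, 283)/(-54417) = -79/(-54417) = -79*(-1/54417) = 79/54417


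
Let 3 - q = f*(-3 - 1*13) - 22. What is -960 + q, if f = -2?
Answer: -967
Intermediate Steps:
q = -7 (q = 3 - (-2*(-3 - 1*13) - 22) = 3 - (-2*(-3 - 13) - 22) = 3 - (-2*(-16) - 22) = 3 - (32 - 22) = 3 - 1*10 = 3 - 10 = -7)
-960 + q = -960 - 7 = -967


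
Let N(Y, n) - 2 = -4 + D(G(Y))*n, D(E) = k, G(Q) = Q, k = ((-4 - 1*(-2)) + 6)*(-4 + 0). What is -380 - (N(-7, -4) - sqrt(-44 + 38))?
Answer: -442 + I*sqrt(6) ≈ -442.0 + 2.4495*I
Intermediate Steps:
k = -16 (k = ((-4 + 2) + 6)*(-4) = (-2 + 6)*(-4) = 4*(-4) = -16)
D(E) = -16
N(Y, n) = -2 - 16*n (N(Y, n) = 2 + (-4 - 16*n) = -2 - 16*n)
-380 - (N(-7, -4) - sqrt(-44 + 38)) = -380 - ((-2 - 16*(-4)) - sqrt(-44 + 38)) = -380 - ((-2 + 64) - sqrt(-6)) = -380 - (62 - I*sqrt(6)) = -380 + (-62 + I*sqrt(6)) = -442 + I*sqrt(6)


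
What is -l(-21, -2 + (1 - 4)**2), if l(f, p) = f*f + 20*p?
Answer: -581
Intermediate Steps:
l(f, p) = f**2 + 20*p
-l(-21, -2 + (1 - 4)**2) = -((-21)**2 + 20*(-2 + (1 - 4)**2)) = -(441 + 20*(-2 + (-3)**2)) = -(441 + 20*(-2 + 9)) = -(441 + 20*7) = -(441 + 140) = -1*581 = -581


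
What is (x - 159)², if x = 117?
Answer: 1764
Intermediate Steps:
(x - 159)² = (117 - 159)² = (-42)² = 1764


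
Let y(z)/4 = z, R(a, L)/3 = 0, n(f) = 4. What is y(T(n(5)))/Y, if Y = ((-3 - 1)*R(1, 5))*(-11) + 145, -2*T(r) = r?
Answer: -8/145 ≈ -0.055172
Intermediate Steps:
R(a, L) = 0 (R(a, L) = 3*0 = 0)
T(r) = -r/2
Y = 145 (Y = ((-3 - 1)*0)*(-11) + 145 = -4*0*(-11) + 145 = 0*(-11) + 145 = 0 + 145 = 145)
y(z) = 4*z
y(T(n(5)))/Y = (4*(-½*4))/145 = (4*(-2))*(1/145) = -8*1/145 = -8/145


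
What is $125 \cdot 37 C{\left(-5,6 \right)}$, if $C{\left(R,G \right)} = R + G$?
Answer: $4625$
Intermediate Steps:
$C{\left(R,G \right)} = G + R$
$125 \cdot 37 C{\left(-5,6 \right)} = 125 \cdot 37 \left(6 - 5\right) = 4625 \cdot 1 = 4625$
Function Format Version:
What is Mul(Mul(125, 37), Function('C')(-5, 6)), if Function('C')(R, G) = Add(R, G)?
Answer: 4625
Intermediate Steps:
Function('C')(R, G) = Add(G, R)
Mul(Mul(125, 37), Function('C')(-5, 6)) = Mul(Mul(125, 37), Add(6, -5)) = Mul(4625, 1) = 4625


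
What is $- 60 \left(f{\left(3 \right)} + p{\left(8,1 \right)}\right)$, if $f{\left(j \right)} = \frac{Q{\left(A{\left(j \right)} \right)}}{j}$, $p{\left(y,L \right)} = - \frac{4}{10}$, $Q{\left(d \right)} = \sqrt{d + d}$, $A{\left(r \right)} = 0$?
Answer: $24$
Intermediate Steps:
$Q{\left(d \right)} = \sqrt{2} \sqrt{d}$ ($Q{\left(d \right)} = \sqrt{2 d} = \sqrt{2} \sqrt{d}$)
$p{\left(y,L \right)} = - \frac{2}{5}$ ($p{\left(y,L \right)} = \left(-4\right) \frac{1}{10} = - \frac{2}{5}$)
$f{\left(j \right)} = 0$ ($f{\left(j \right)} = \frac{\sqrt{2} \sqrt{0}}{j} = \frac{\sqrt{2} \cdot 0}{j} = \frac{0}{j} = 0$)
$- 60 \left(f{\left(3 \right)} + p{\left(8,1 \right)}\right) = - 60 \left(0 - \frac{2}{5}\right) = \left(-60\right) \left(- \frac{2}{5}\right) = 24$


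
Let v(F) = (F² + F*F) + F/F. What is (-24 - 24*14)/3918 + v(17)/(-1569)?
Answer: -157409/341519 ≈ -0.46091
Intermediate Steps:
v(F) = 1 + 2*F² (v(F) = (F² + F²) + 1 = 2*F² + 1 = 1 + 2*F²)
(-24 - 24*14)/3918 + v(17)/(-1569) = (-24 - 24*14)/3918 + (1 + 2*17²)/(-1569) = (-24 - 336)*(1/3918) + (1 + 2*289)*(-1/1569) = -360*1/3918 + (1 + 578)*(-1/1569) = -60/653 + 579*(-1/1569) = -60/653 - 193/523 = -157409/341519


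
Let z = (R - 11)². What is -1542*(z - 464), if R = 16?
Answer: 676938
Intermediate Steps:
z = 25 (z = (16 - 11)² = 5² = 25)
-1542*(z - 464) = -1542*(25 - 464) = -1542*(-439) = 676938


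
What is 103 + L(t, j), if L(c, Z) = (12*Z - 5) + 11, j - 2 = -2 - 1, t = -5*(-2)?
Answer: 97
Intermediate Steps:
t = 10
j = -1 (j = 2 + (-2 - 1) = 2 - 3 = -1)
L(c, Z) = 6 + 12*Z (L(c, Z) = (-5 + 12*Z) + 11 = 6 + 12*Z)
103 + L(t, j) = 103 + (6 + 12*(-1)) = 103 + (6 - 12) = 103 - 6 = 97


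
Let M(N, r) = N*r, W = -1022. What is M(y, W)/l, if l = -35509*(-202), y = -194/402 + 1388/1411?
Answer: -72623831/1017145042899 ≈ -7.1400e-5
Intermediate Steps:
y = 142121/283611 (y = -194*1/402 + 1388*(1/1411) = -97/201 + 1388/1411 = 142121/283611 ≈ 0.50111)
l = 7172818
M(y, W)/l = ((142121/283611)*(-1022))/7172818 = -145247662/283611*1/7172818 = -72623831/1017145042899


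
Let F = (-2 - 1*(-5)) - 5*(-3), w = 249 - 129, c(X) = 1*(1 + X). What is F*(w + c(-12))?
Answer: 1962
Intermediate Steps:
c(X) = 1 + X
w = 120
F = 18 (F = (-2 + 5) + 15 = 3 + 15 = 18)
F*(w + c(-12)) = 18*(120 + (1 - 12)) = 18*(120 - 11) = 18*109 = 1962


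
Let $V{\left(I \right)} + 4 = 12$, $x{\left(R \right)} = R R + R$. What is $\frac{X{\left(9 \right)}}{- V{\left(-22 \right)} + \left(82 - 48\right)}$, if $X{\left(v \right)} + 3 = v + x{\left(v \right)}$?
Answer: $\frac{48}{13} \approx 3.6923$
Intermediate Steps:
$x{\left(R \right)} = R + R^{2}$ ($x{\left(R \right)} = R^{2} + R = R + R^{2}$)
$V{\left(I \right)} = 8$ ($V{\left(I \right)} = -4 + 12 = 8$)
$X{\left(v \right)} = -3 + v + v \left(1 + v\right)$ ($X{\left(v \right)} = -3 + \left(v + v \left(1 + v\right)\right) = -3 + v + v \left(1 + v\right)$)
$\frac{X{\left(9 \right)}}{- V{\left(-22 \right)} + \left(82 - 48\right)} = \frac{-3 + 9 + 9 \left(1 + 9\right)}{\left(-1\right) 8 + \left(82 - 48\right)} = \frac{-3 + 9 + 9 \cdot 10}{-8 + 34} = \frac{-3 + 9 + 90}{26} = \frac{1}{26} \cdot 96 = \frac{48}{13}$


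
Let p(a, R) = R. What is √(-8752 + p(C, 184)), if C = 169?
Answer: 6*I*√238 ≈ 92.563*I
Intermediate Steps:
√(-8752 + p(C, 184)) = √(-8752 + 184) = √(-8568) = 6*I*√238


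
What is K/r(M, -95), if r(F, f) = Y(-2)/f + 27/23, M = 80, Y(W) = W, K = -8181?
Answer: -17875485/2611 ≈ -6846.2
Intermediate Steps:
r(F, f) = 27/23 - 2/f (r(F, f) = -2/f + 27/23 = 27/23 - 2/f)
K/r(M, -95) = -8181/(27/23 - 2/(-95)) = -8181/(27/23 - 2*(-1/95)) = -8181/(27/23 + 2/95) = -8181/2611/2185 = -8181*2185/2611 = -17875485/2611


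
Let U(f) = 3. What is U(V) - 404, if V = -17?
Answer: -401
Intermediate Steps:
U(V) - 404 = 3 - 404 = -401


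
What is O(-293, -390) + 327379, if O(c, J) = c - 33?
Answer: 327053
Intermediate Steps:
O(c, J) = -33 + c
O(-293, -390) + 327379 = (-33 - 293) + 327379 = -326 + 327379 = 327053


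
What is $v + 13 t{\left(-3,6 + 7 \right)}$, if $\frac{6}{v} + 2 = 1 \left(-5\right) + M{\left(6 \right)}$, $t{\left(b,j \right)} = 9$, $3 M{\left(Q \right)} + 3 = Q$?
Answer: $116$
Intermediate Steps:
$M{\left(Q \right)} = -1 + \frac{Q}{3}$
$v = -1$ ($v = \frac{6}{-2 + \left(1 \left(-5\right) + \left(-1 + \frac{1}{3} \cdot 6\right)\right)} = \frac{6}{-2 + \left(-5 + \left(-1 + 2\right)\right)} = \frac{6}{-2 + \left(-5 + 1\right)} = \frac{6}{-2 - 4} = \frac{6}{-6} = 6 \left(- \frac{1}{6}\right) = -1$)
$v + 13 t{\left(-3,6 + 7 \right)} = -1 + 13 \cdot 9 = -1 + 117 = 116$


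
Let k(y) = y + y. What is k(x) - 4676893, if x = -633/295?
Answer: -1379684701/295 ≈ -4.6769e+6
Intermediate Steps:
x = -633/295 (x = -633*1/295 = -633/295 ≈ -2.1458)
k(y) = 2*y
k(x) - 4676893 = 2*(-633/295) - 4676893 = -1266/295 - 4676893 = -1379684701/295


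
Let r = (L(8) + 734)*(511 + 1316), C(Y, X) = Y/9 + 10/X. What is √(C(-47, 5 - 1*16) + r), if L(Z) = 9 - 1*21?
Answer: √1436486689/33 ≈ 1148.5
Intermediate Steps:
L(Z) = -12 (L(Z) = 9 - 21 = -12)
C(Y, X) = 10/X + Y/9 (C(Y, X) = Y*(⅑) + 10/X = Y/9 + 10/X = 10/X + Y/9)
r = 1319094 (r = (-12 + 734)*(511 + 1316) = 722*1827 = 1319094)
√(C(-47, 5 - 1*16) + r) = √((10/(5 - 1*16) + (⅑)*(-47)) + 1319094) = √((10/(5 - 16) - 47/9) + 1319094) = √((10/(-11) - 47/9) + 1319094) = √((10*(-1/11) - 47/9) + 1319094) = √((-10/11 - 47/9) + 1319094) = √(-607/99 + 1319094) = √(130589699/99) = √1436486689/33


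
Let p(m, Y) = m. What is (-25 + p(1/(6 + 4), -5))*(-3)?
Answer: 747/10 ≈ 74.700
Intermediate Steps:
(-25 + p(1/(6 + 4), -5))*(-3) = (-25 + 1/(6 + 4))*(-3) = (-25 + 1/10)*(-3) = (-25 + ⅒)*(-3) = -249/10*(-3) = 747/10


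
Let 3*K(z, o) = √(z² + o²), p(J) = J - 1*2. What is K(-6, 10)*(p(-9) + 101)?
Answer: 60*√34 ≈ 349.86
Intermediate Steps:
p(J) = -2 + J (p(J) = J - 2 = -2 + J)
K(z, o) = √(o² + z²)/3 (K(z, o) = √(z² + o²)/3 = √(o² + z²)/3)
K(-6, 10)*(p(-9) + 101) = (√(10² + (-6)²)/3)*((-2 - 9) + 101) = (√(100 + 36)/3)*(-11 + 101) = (√136/3)*90 = ((2*√34)/3)*90 = (2*√34/3)*90 = 60*√34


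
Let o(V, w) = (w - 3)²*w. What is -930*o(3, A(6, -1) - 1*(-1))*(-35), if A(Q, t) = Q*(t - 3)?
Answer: -506087400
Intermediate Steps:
A(Q, t) = Q*(-3 + t)
o(V, w) = w*(-3 + w)² (o(V, w) = (-3 + w)²*w = w*(-3 + w)²)
-930*o(3, A(6, -1) - 1*(-1))*(-35) = -930*(6*(-3 - 1) - 1*(-1))*(-3 + (6*(-3 - 1) - 1*(-1)))²*(-35) = -930*(6*(-4) + 1)*(-3 + (6*(-4) + 1))²*(-35) = -930*(-24 + 1)*(-3 + (-24 + 1))²*(-35) = -930*(-23*(-3 - 23)²)*(-35) = -930*(-23*(-26)²)*(-35) = -930*(-23*676)*(-35) = -(-14459640)*(-35) = -930*544180 = -506087400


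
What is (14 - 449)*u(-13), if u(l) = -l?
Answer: -5655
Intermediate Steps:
(14 - 449)*u(-13) = (14 - 449)*(-1*(-13)) = -435*13 = -5655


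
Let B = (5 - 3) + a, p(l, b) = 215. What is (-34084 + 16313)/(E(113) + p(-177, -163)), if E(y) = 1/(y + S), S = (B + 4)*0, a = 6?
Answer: -2008123/24296 ≈ -82.652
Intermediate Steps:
B = 8 (B = (5 - 3) + 6 = 2 + 6 = 8)
S = 0 (S = (8 + 4)*0 = 12*0 = 0)
E(y) = 1/y (E(y) = 1/(y + 0) = 1/y)
(-34084 + 16313)/(E(113) + p(-177, -163)) = (-34084 + 16313)/(1/113 + 215) = -17771/(1/113 + 215) = -17771/24296/113 = -17771*113/24296 = -2008123/24296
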